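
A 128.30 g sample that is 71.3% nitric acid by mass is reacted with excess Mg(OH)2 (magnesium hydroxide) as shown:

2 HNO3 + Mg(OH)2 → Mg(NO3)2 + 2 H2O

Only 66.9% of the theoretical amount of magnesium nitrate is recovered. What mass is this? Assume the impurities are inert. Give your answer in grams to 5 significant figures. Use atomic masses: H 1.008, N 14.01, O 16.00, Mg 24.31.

Pure HNO3 available = 128.30 g × 0.713 = 91.4779 g.
M(HNO3) = 1.008 + 14.01 + 3(16.00) = 63.018 g/mol.
M(Mg(NO3)2) = 24.31 + 2(14.01) + 6(16.00) = 148.33 g/mol.
n(HNO3) = 91.4779 g / 63.018 g/mol = 1.45162 mol.
From the equation the HNO3:Mg(NO3)2 mole ratio is 2:1, so n(Mg(NO3)2) = 1.45162 × 1/2 = 0.725808 mol.
Mass of Mg(NO3)2 = 0.725808 mol × 148.33 g/mol = 107.659 g.
Actual mass collected = 107.659 g × 0.669 = 72.0239 g.

72.024 g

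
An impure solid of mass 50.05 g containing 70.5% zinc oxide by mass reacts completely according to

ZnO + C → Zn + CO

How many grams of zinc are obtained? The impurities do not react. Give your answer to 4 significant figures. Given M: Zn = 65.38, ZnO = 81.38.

28.35 g

Mass of pure ZnO = 50.05 g × 0.705 = 35.285 g.
n(ZnO) = 35.285 g / 81.38 g/mol = 0.43359 mol.
From the equation the ZnO:Zn mole ratio is 1:1, so n(Zn) = 0.43359 × 1/1 = 0.43359 mol.
Mass of Zn = 0.43359 mol × 65.38 g/mol = 28.348 g.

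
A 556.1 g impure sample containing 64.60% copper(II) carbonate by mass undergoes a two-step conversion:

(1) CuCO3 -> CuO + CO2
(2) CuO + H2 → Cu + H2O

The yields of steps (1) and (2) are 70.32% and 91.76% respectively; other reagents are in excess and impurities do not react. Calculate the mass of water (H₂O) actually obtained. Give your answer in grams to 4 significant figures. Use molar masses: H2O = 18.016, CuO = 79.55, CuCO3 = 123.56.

33.80 g

Pure CuCO3 = 556.1 × 0.6460 = 359.24 g.
n(CuCO3) = 359.24 / 123.56 = 2.9074 mol.
Step 1 (CuCO3:CuO = 1:1): theoretical n(CuO) = 2.9074 mol; at 70.32% yield, n(CuO) = 2.0445 mol.
Step 2 (CuO:H2O = 1:1): theoretical n(H2O) = 2.0445 mol, so theoretical mass = 2.0445 × 18.016 = 36.834 g.
At 91.76% yield, actual mass of H2O = 36.834 × 0.9176 = 33.799 g.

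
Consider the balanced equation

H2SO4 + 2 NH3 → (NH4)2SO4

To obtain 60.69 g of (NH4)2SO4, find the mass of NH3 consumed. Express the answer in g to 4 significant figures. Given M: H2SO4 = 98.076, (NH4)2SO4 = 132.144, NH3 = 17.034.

n((NH4)2SO4) = 60.690 g / 132.144 g/mol = 0.45927 mol.
From the equation the (NH4)2SO4:NH3 mole ratio is 1:2, so n(NH3) = 0.45927 × 2/1 = 0.91854 mol.
Mass of NH3 = 0.91854 mol × 17.034 g/mol = 15.646 g.

15.65 g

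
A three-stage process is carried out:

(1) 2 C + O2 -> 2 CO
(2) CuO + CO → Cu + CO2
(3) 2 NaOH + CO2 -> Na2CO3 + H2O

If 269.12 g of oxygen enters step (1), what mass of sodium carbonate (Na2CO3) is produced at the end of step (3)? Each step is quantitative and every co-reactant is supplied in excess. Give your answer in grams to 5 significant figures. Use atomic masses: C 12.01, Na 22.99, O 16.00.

M(O2) = 2(16.00) = 32.00 g/mol.
M(Na2CO3) = 2(22.99) + 12.01 + 3(16.00) = 105.99 g/mol.
n(O2) = 269.12 / 32.00 = 8.41000 mol.
Reaction (1): O2→CO ratio 1:2 ⇒ n(CO) = 16.8200 mol.
Reaction (2): CO→CO2 ratio 1:1 ⇒ n(CO2) = 16.8200 mol.
Reaction (3): CO2→Na2CO3 ratio 1:1 ⇒ n(Na2CO3) = 16.8200 mol.
Mass of Na2CO3 = 16.8200 × 105.99 = 1782.75 g.

1782.8 g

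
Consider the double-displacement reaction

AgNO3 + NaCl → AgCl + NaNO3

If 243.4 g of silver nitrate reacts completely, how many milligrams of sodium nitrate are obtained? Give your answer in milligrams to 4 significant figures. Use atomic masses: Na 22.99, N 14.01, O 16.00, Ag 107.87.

121800 mg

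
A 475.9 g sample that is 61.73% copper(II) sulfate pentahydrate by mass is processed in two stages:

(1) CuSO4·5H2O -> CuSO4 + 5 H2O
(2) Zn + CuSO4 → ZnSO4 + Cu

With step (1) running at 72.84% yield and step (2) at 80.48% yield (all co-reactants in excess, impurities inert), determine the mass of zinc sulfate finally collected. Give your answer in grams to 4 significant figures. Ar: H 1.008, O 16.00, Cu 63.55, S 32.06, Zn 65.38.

111.3 g

Pure CuSO4·5H2O = 475.9 × 0.6173 = 293.77 g.
M(CuSO4·5H2O) = 63.55 + 32.06 + 9(16.00) + 10(1.008) = 249.69 g/mol.
M(ZnSO4) = 65.38 + 32.06 + 4(16.00) = 161.44 g/mol.
n(CuSO4·5H2O) = 293.77 / 249.69 = 1.1766 mol.
Step 1 (CuSO4·5H2O:CuSO4 = 1:1): theoretical n(CuSO4) = 1.1766 mol; at 72.84% yield, n(CuSO4) = 0.85700 mol.
Step 2 (CuSO4:ZnSO4 = 1:1): theoretical n(ZnSO4) = 0.85700 mol, so theoretical mass = 0.85700 × 161.44 = 138.35 g.
At 80.48% yield, actual mass of ZnSO4 = 138.35 × 0.8048 = 111.35 g.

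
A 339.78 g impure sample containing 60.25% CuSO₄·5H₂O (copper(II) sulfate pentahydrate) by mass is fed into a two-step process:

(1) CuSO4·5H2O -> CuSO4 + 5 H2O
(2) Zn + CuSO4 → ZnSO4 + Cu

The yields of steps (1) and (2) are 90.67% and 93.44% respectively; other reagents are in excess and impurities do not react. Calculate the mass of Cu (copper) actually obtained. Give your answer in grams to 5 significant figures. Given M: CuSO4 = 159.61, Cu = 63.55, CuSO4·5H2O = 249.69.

44.143 g

Pure CuSO4·5H2O = 339.78 × 0.6025 = 204.717 g.
n(CuSO4·5H2O) = 204.717 / 249.69 = 0.819886 mol.
Step 1 (CuSO4·5H2O:CuSO4 = 1:1): theoretical n(CuSO4) = 0.819886 mol; at 90.67% yield, n(CuSO4) = 0.743391 mol.
Step 2 (CuSO4:Cu = 1:1): theoretical n(Cu) = 0.743391 mol, so theoretical mass = 0.743391 × 63.55 = 47.2425 g.
At 93.44% yield, actual mass of Cu = 47.2425 × 0.9344 = 44.1434 g.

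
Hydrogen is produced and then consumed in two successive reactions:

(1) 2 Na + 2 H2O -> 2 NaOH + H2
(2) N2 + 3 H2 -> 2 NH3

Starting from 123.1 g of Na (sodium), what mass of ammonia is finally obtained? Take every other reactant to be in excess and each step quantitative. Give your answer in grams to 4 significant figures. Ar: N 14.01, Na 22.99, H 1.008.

M(Na) = 22.99 g/mol.
M(NH3) = 14.01 + 3(1.008) = 17.034 g/mol.
n(Na) = 123.10 / 22.99 = 5.3545 mol.
Step 1 gives a 2:1 ratio of Na to H2, so n(H2) = 2.6773 mol.
In step 2 the H2:NH3 ratio is 3:2, so n(NH3) = 1.7848 mol.
Mass of NH3 = 1.7848 × 17.034 = 30.403 g.

30.40 g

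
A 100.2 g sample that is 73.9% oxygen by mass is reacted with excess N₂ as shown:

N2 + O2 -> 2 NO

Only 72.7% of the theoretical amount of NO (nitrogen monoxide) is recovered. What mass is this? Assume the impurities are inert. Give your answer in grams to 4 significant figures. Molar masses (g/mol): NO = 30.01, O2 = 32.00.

101.0 g

Pure O2 available = 100.2 g × 0.739 = 74.048 g.
n(O2) = 74.048 g / 32.00 g/mol = 2.3140 mol.
From the equation the O2:NO mole ratio is 1:2, so n(NO) = 2.3140 × 2/1 = 4.6280 mol.
Mass of NO = 4.6280 mol × 30.01 g/mol = 138.89 g.
Actual mass collected = 138.89 g × 0.727 = 100.97 g.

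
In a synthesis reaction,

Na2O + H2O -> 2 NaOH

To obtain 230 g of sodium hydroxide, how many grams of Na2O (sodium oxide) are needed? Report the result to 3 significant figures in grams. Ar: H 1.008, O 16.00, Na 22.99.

M(NaOH) = 22.99 + 16.00 + 1.008 = 39.998 g/mol.
M(Na2O) = 2(22.99) + 16.00 = 61.98 g/mol.
n(NaOH) = 230.0 g / 39.998 g/mol = 5.750 mol.
From the equation the NaOH:Na2O mole ratio is 2:1, so n(Na2O) = 5.750 × 1/2 = 2.875 mol.
Mass of Na2O = 2.875 mol × 61.98 g/mol = 178.2 g.

178 g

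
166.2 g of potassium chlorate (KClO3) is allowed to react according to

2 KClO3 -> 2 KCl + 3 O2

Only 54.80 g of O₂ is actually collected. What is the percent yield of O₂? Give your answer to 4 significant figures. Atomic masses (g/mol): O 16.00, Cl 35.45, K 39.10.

M(KClO3) = 39.10 + 35.45 + 3(16.00) = 122.55 g/mol.
M(O2) = 2(16.00) = 32.00 g/mol.
n(KClO3) = 166.20 g / 122.55 g/mol = 1.3562 mol.
From the equation the KClO3:O2 mole ratio is 2:3, so n(O2) = 1.3562 × 3/2 = 2.0343 mol.
Mass of O2 = 2.0343 mol × 32.00 g/mol = 65.097 g.
This is the theoretical yield. Percent yield = 54.80 g / 65.097 g × 100% = 84.182%.

84.18 %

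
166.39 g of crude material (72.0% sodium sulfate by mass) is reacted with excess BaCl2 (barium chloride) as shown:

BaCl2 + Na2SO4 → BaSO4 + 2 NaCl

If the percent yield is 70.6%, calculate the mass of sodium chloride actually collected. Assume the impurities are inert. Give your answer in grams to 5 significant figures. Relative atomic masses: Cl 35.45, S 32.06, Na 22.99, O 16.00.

69.598 g

Pure Na2SO4 available = 166.39 g × 0.720 = 119.801 g.
M(Na2SO4) = 2(22.99) + 32.06 + 4(16.00) = 142.04 g/mol.
M(NaCl) = 22.99 + 35.45 = 58.44 g/mol.
n(Na2SO4) = 119.801 g / 142.04 g/mol = 0.843430 mol.
From the equation the Na2SO4:NaCl mole ratio is 1:2, so n(NaCl) = 0.843430 × 2/1 = 1.68686 mol.
Mass of NaCl = 1.68686 mol × 58.44 g/mol = 98.5801 g.
Actual mass collected = 98.5801 g × 0.706 = 69.5976 g.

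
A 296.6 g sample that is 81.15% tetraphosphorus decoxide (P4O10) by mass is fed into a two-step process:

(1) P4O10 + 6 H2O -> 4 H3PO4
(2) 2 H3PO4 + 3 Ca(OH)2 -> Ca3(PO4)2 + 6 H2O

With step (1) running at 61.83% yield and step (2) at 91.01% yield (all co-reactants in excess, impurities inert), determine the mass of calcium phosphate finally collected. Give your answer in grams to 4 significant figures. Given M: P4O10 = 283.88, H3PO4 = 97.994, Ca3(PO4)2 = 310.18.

Pure P4O10 = 296.6 × 0.8115 = 240.69 g.
n(P4O10) = 240.69 / 283.88 = 0.84786 mol.
Step 1 (P4O10:H3PO4 = 1:4): theoretical n(H3PO4) = 3.3914 mol; at 61.83% yield, n(H3PO4) = 2.0969 mol.
Step 2 (H3PO4:Ca3(PO4)2 = 2:1): theoretical n(Ca3(PO4)2) = 1.0485 mol, so theoretical mass = 1.0485 × 310.18 = 325.21 g.
At 91.01% yield, actual mass of Ca3(PO4)2 = 325.21 × 0.9101 = 295.98 g.

296.0 g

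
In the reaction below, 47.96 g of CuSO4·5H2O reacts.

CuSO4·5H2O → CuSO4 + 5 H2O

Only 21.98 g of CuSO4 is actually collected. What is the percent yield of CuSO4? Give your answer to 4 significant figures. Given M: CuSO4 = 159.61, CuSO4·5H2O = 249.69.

71.70 %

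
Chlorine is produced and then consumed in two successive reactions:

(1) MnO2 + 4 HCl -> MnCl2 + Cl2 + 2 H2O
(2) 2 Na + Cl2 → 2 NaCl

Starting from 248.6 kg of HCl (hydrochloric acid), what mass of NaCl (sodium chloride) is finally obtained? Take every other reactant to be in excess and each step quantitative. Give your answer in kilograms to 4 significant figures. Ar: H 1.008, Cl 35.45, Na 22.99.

M(HCl) = 1.008 + 35.45 = 36.458 g/mol.
M(NaCl) = 22.99 + 35.45 = 58.44 g/mol.
248.6 kg = 248600 g.
n(HCl) = 248600 / 36.458 = 6818.8 mol.
Step 1 gives a 4:1 ratio of HCl to Cl2, so n(Cl2) = 1704.7 mol.
In step 2 the Cl2:NaCl ratio is 1:2, so n(NaCl) = 3409.4 mol.
Mass of NaCl = 3409.4 × 58.44 = 199250 g = 199.2 kg.

199.2 kg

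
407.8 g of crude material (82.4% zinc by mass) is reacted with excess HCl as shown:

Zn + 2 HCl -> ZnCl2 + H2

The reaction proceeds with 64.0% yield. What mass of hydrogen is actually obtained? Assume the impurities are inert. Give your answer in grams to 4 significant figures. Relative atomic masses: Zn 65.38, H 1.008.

Pure Zn available = 407.8 g × 0.824 = 336.03 g.
M(Zn) = 65.38 g/mol.
M(H2) = 2(1.008) = 2.016 g/mol.
n(Zn) = 336.03 g / 65.38 g/mol = 5.1396 mol.
From the equation the Zn:H2 mole ratio is 1:1, so n(H2) = 5.1396 × 1/1 = 5.1396 mol.
Mass of H2 = 5.1396 mol × 2.016 g/mol = 10.361 g.
Actual mass collected = 10.361 g × 0.640 = 6.6313 g.

6.631 g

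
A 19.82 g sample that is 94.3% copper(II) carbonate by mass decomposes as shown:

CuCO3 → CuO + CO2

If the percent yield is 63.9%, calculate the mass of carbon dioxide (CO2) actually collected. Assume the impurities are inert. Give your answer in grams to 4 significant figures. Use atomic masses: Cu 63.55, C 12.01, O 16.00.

Pure CuCO3 available = 19.82 g × 0.943 = 18.690 g.
M(CuCO3) = 63.55 + 12.01 + 3(16.00) = 123.56 g/mol.
M(CO2) = 12.01 + 2(16.00) = 44.01 g/mol.
n(CuCO3) = 18.690 g / 123.56 g/mol = 0.15126 mol.
From the equation the CuCO3:CO2 mole ratio is 1:1, so n(CO2) = 0.15126 × 1/1 = 0.15126 mol.
Mass of CO2 = 0.15126 mol × 44.01 g/mol = 6.6572 g.
Actual mass collected = 6.6572 g × 0.639 = 4.2539 g.

4.254 g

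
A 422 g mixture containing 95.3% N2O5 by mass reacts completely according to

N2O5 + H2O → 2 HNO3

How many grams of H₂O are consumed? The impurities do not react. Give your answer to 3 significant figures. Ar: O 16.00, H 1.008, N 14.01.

67.1 g

Mass of pure N2O5 = 422 g × 0.953 = 402.2 g.
M(N2O5) = 2(14.01) + 5(16.00) = 108.02 g/mol.
M(H2O) = 2(1.008) + 16.00 = 18.016 g/mol.
n(N2O5) = 402.2 g / 108.02 g/mol = 3.723 mol.
From the equation the N2O5:H2O mole ratio is 1:1, so n(H2O) = 3.723 × 1/1 = 3.723 mol.
Mass of H2O = 3.723 mol × 18.016 g/mol = 67.07 g.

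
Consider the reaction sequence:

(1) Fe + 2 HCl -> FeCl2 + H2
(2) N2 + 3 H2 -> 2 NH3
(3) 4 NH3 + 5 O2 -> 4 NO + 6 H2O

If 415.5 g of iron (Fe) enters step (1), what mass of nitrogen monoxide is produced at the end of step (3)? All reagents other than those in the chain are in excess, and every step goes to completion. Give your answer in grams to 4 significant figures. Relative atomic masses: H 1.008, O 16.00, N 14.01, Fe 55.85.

M(Fe) = 55.85 g/mol.
M(NO) = 14.01 + 16.00 = 30.01 g/mol.
n(Fe) = 415.5 / 55.85 = 7.4396 mol.
Reaction (1): Fe→H2 ratio 1:1 ⇒ n(H2) = 7.4396 mol.
Reaction (2): H2→NH3 ratio 3:2 ⇒ n(NH3) = 4.9597 mol.
Reaction (3): NH3→NO ratio 4:4 ⇒ n(NO) = 4.9597 mol.
Mass of NO = 4.9597 × 30.01 = 148.84 g.

148.8 g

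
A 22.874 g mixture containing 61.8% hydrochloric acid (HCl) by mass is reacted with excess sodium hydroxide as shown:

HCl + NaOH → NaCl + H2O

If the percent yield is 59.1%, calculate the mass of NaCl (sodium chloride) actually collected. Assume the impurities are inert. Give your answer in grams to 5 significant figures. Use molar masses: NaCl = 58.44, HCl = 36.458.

13.392 g

Pure HCl available = 22.874 g × 0.618 = 14.1361 g.
n(HCl) = 14.1361 g / 36.458 g/mol = 0.387737 mol.
From the equation the HCl:NaCl mole ratio is 1:1, so n(NaCl) = 0.387737 × 1/1 = 0.387737 mol.
Mass of NaCl = 0.387737 mol × 58.44 g/mol = 22.6594 g.
Actual mass collected = 22.6594 g × 0.591 = 13.3917 g.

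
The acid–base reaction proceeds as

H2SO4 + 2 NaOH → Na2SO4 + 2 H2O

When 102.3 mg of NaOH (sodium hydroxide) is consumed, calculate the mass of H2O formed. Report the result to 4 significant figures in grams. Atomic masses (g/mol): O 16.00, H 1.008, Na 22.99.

M(NaOH) = 22.99 + 16.00 + 1.008 = 39.998 g/mol.
M(H2O) = 2(1.008) + 16.00 = 18.016 g/mol.
Convert: 102.3 mg = 0.10230 g.
n(NaOH) = 0.10230 g / 39.998 g/mol = 0.0025576 mol.
From the equation the NaOH:H2O mole ratio is 2:2, so n(H2O) = 0.0025576 × 2/2 = 0.0025576 mol.
Mass of H2O = 0.0025576 mol × 18.016 g/mol = 0.046078 g.

0.04608 g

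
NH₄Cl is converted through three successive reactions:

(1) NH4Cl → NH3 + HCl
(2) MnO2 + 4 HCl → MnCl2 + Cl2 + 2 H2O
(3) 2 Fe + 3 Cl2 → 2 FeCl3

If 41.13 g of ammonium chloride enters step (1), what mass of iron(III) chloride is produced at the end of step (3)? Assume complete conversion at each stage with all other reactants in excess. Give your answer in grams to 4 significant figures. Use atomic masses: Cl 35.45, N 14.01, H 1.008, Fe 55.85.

20.79 g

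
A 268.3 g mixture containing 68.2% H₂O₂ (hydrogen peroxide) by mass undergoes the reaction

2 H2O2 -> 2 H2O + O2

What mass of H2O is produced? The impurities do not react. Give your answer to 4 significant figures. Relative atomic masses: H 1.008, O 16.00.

Mass of pure H2O2 = 268.3 g × 0.682 = 182.98 g.
M(H2O2) = 2(1.008) + 2(16.00) = 34.016 g/mol.
M(H2O) = 2(1.008) + 16.00 = 18.016 g/mol.
n(H2O2) = 182.98 g / 34.016 g/mol = 5.3793 mol.
From the equation the H2O2:H2O mole ratio is 2:2, so n(H2O) = 5.3793 × 2/2 = 5.3793 mol.
Mass of H2O = 5.3793 mol × 18.016 g/mol = 96.913 g.

96.91 g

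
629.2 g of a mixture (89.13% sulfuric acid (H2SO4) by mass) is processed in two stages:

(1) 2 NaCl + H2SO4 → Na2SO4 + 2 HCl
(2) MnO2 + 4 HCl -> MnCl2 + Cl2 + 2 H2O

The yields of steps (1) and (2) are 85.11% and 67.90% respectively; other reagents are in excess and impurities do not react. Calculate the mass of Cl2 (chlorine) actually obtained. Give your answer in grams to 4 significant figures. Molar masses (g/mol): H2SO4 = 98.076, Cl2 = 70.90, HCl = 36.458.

117.1 g

Pure H2SO4 = 629.2 × 0.8913 = 560.81 g.
n(H2SO4) = 560.81 / 98.076 = 5.7181 mol.
Step 1 (H2SO4:HCl = 1:2): theoretical n(HCl) = 11.436 mol; at 85.11% yield, n(HCl) = 9.7333 mol.
Step 2 (HCl:Cl2 = 4:1): theoretical n(Cl2) = 2.4333 mol, so theoretical mass = 2.4333 × 70.90 = 172.52 g.
At 67.90% yield, actual mass of Cl2 = 172.52 × 0.6790 = 117.14 g.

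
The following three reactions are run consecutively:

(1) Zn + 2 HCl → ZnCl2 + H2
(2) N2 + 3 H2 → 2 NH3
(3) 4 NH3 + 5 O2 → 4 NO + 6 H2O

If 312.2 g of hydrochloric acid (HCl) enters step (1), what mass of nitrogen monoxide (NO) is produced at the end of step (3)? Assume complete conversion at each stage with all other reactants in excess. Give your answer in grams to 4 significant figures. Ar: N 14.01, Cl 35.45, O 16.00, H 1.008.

85.66 g

M(HCl) = 1.008 + 35.45 = 36.458 g/mol.
M(NO) = 14.01 + 16.00 = 30.01 g/mol.
n(HCl) = 312.2 / 36.458 = 8.5633 mol.
Reaction (1): HCl→H2 ratio 2:1 ⇒ n(H2) = 4.2816 mol.
Reaction (2): H2→NH3 ratio 3:2 ⇒ n(NH3) = 2.8544 mol.
Reaction (3): NH3→NO ratio 4:4 ⇒ n(NO) = 2.8544 mol.
Mass of NO = 2.8544 × 30.01 = 85.661 g.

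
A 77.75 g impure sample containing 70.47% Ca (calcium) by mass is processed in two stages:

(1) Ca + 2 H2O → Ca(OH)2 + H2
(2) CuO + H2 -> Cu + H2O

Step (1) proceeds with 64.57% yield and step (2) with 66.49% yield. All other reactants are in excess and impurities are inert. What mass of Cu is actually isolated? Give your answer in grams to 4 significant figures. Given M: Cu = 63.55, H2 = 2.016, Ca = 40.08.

Pure Ca = 77.75 × 0.7047 = 54.790 g.
n(Ca) = 54.790 / 40.08 = 1.3670 mol.
Step 1 (Ca:H2 = 1:1): theoretical n(H2) = 1.3670 mol; at 64.57% yield, n(H2) = 0.88269 mol.
Step 2 (H2:Cu = 1:1): theoretical n(Cu) = 0.88269 mol, so theoretical mass = 0.88269 × 63.55 = 56.095 g.
At 66.49% yield, actual mass of Cu = 56.095 × 0.6649 = 37.297 g.

37.30 g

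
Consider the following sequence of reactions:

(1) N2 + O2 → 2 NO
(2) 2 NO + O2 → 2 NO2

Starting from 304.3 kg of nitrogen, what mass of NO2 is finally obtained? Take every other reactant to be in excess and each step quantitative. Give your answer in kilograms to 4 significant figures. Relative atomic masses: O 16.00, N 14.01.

999.3 kg

M(N2) = 2(14.01) = 28.02 g/mol.
M(NO2) = 14.01 + 2(16.00) = 46.01 g/mol.
304.3 kg = 304300 g.
n(N2) = 304300 / 28.02 = 10860 mol.
Step 1 gives a 1:2 ratio of N2 to NO, so n(NO) = 21720 mol.
In step 2 the NO:NO2 ratio is 2:2, so n(NO2) = 21720 mol.
Mass of NO2 = 21720 × 46.01 = 999350 g = 999.3 kg.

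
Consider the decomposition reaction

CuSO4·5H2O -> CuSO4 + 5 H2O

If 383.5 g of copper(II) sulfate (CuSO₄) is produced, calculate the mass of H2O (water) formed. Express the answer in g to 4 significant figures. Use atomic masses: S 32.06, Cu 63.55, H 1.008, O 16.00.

216.4 g

M(CuSO4) = 63.55 + 32.06 + 4(16.00) = 159.61 g/mol.
M(H2O) = 2(1.008) + 16.00 = 18.016 g/mol.
n(CuSO4) = 383.50 g / 159.61 g/mol = 2.4027 mol.
From the equation the CuSO4:H2O mole ratio is 1:5, so n(H2O) = 2.4027 × 5/1 = 12.014 mol.
Mass of H2O = 12.014 mol × 18.016 g/mol = 216.44 g.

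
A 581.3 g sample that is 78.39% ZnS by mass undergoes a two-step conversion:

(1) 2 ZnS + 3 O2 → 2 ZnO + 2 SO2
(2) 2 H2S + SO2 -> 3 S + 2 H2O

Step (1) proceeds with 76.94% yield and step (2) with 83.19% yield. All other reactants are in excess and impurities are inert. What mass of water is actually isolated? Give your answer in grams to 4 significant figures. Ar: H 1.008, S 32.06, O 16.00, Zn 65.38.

Pure ZnS = 581.3 × 0.7839 = 455.68 g.
M(ZnS) = 65.38 + 32.06 = 97.44 g/mol.
M(H2O) = 2(1.008) + 16.00 = 18.016 g/mol.
n(ZnS) = 455.68 / 97.44 = 4.6765 mol.
Step 1 (ZnS:SO2 = 2:2): theoretical n(SO2) = 4.6765 mol; at 76.94% yield, n(SO2) = 3.5981 mol.
Step 2 (SO2:H2O = 1:2): theoretical n(H2O) = 7.1962 mol, so theoretical mass = 7.1962 × 18.016 = 129.65 g.
At 83.19% yield, actual mass of H2O = 129.65 × 0.8319 = 107.85 g.

107.9 g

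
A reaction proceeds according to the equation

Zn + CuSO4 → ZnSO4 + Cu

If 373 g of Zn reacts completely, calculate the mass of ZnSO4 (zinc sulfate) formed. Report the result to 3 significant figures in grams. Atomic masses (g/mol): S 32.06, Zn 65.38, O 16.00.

921 g

M(Zn) = 65.38 g/mol.
M(ZnSO4) = 65.38 + 32.06 + 4(16.00) = 161.44 g/mol.
n(Zn) = 373.0 g / 65.38 g/mol = 5.705 mol.
From the equation the Zn:ZnSO4 mole ratio is 1:1, so n(ZnSO4) = 5.705 × 1/1 = 5.705 mol.
Mass of ZnSO4 = 5.705 mol × 161.44 g/mol = 921.0 g.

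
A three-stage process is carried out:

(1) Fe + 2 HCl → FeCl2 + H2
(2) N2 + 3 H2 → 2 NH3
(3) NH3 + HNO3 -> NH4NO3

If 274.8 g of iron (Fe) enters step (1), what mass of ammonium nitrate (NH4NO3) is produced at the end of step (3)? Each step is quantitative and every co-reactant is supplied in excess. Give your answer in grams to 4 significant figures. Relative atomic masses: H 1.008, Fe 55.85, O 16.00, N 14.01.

262.6 g

M(Fe) = 55.85 g/mol.
M(NH4NO3) = 2(14.01) + 4(1.008) + 3(16.00) = 80.052 g/mol.
n(Fe) = 274.8 / 55.85 = 4.9203 mol.
Reaction (1): Fe→H2 ratio 1:1 ⇒ n(H2) = 4.9203 mol.
Reaction (2): H2→NH3 ratio 3:2 ⇒ n(NH3) = 3.2802 mol.
Reaction (3): NH3→NH4NO3 ratio 1:1 ⇒ n(NH4NO3) = 3.2802 mol.
Mass of NH4NO3 = 3.2802 × 80.052 = 262.59 g.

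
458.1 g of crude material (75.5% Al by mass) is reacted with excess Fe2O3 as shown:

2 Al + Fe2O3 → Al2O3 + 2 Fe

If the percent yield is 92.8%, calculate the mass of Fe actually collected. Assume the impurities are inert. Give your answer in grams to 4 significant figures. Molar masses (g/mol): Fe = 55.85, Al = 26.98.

664.4 g

Pure Al available = 458.1 g × 0.755 = 345.87 g.
n(Al) = 345.87 g / 26.98 g/mol = 12.819 mol.
From the equation the Al:Fe mole ratio is 2:2, so n(Fe) = 12.819 × 2/2 = 12.819 mol.
Mass of Fe = 12.819 mol × 55.85 g/mol = 715.96 g.
Actual mass collected = 715.96 g × 0.928 = 664.41 g.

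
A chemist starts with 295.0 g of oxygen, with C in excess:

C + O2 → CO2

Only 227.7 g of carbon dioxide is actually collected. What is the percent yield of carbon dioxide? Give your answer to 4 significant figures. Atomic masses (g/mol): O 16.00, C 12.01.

56.12 %

M(O2) = 2(16.00) = 32.00 g/mol.
M(CO2) = 12.01 + 2(16.00) = 44.01 g/mol.
n(O2) = 295.00 g / 32.00 g/mol = 9.2188 mol.
From the equation the O2:CO2 mole ratio is 1:1, so n(CO2) = 9.2188 × 1/1 = 9.2188 mol.
Mass of CO2 = 9.2188 mol × 44.01 g/mol = 405.72 g.
This is the theoretical yield. Percent yield = 227.7 g / 405.72 g × 100% = 56.123%.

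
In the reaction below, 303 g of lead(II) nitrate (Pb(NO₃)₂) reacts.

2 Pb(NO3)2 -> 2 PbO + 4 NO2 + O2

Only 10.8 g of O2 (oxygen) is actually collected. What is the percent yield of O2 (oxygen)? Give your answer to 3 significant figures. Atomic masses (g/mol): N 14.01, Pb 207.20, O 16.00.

73.8 %

M(Pb(NO3)2) = 207.20 + 2(14.01) + 6(16.00) = 331.22 g/mol.
M(O2) = 2(16.00) = 32.00 g/mol.
n(Pb(NO3)2) = 303.0 g / 331.22 g/mol = 0.9148 mol.
From the equation the Pb(NO3)2:O2 mole ratio is 2:1, so n(O2) = 0.9148 × 1/2 = 0.4574 mol.
Mass of O2 = 0.4574 mol × 32.00 g/mol = 14.64 g.
This is the theoretical yield. Percent yield = 10.8 g / 14.64 g × 100% = 73.79%.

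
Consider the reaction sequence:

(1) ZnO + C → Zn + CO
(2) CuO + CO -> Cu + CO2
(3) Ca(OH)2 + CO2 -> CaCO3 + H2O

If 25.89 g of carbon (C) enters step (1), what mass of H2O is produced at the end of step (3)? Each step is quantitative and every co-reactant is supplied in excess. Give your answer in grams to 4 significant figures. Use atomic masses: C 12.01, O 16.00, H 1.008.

38.84 g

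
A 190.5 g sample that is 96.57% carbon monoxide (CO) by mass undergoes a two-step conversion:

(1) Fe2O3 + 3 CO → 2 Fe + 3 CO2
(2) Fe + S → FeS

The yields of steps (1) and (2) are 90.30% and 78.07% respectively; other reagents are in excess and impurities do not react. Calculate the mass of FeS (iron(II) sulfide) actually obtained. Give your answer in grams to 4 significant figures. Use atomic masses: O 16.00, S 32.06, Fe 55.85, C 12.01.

Pure CO = 190.5 × 0.9657 = 183.97 g.
M(CO) = 12.01 + 16.00 = 28.01 g/mol.
M(FeS) = 55.85 + 32.06 = 87.91 g/mol.
n(CO) = 183.97 / 28.01 = 6.5679 mol.
Step 1 (CO:Fe = 3:2): theoretical n(Fe) = 4.3786 mol; at 90.30% yield, n(Fe) = 3.9539 mol.
Step 2 (Fe:FeS = 1:1): theoretical n(FeS) = 3.9539 mol, so theoretical mass = 3.9539 × 87.91 = 347.58 g.
At 78.07% yield, actual mass of FeS = 347.58 × 0.7807 = 271.36 g.

271.4 g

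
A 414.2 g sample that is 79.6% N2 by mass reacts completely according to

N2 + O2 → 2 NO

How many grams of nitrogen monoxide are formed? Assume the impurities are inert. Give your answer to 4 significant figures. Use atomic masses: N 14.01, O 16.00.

Mass of pure N2 = 414.2 g × 0.796 = 329.70 g.
M(N2) = 2(14.01) = 28.02 g/mol.
M(NO) = 14.01 + 16.00 = 30.01 g/mol.
n(N2) = 329.70 g / 28.02 g/mol = 11.767 mol.
From the equation the N2:NO mole ratio is 1:2, so n(NO) = 11.767 × 2/1 = 23.533 mol.
Mass of NO = 23.533 mol × 30.01 g/mol = 706.24 g.

706.2 g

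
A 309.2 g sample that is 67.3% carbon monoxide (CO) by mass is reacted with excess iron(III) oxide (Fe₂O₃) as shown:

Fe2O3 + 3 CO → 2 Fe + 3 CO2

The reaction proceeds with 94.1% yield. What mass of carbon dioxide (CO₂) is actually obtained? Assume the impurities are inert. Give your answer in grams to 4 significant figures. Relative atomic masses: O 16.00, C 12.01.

307.7 g

Pure CO available = 309.2 g × 0.673 = 208.09 g.
M(CO) = 12.01 + 16.00 = 28.01 g/mol.
M(CO2) = 12.01 + 2(16.00) = 44.01 g/mol.
n(CO) = 208.09 g / 28.01 g/mol = 7.4292 mol.
From the equation the CO:CO2 mole ratio is 3:3, so n(CO2) = 7.4292 × 3/3 = 7.4292 mol.
Mass of CO2 = 7.4292 mol × 44.01 g/mol = 326.96 g.
Actual mass collected = 326.96 g × 0.941 = 307.67 g.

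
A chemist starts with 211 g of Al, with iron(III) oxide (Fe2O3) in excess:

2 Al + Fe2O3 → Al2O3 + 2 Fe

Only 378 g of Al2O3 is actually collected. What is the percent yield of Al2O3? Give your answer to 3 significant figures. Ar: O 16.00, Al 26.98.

M(Al) = 26.98 g/mol.
M(Al2O3) = 2(26.98) + 3(16.00) = 101.96 g/mol.
n(Al) = 211.0 g / 26.98 g/mol = 7.821 mol.
From the equation the Al:Al2O3 mole ratio is 2:1, so n(Al2O3) = 7.821 × 1/2 = 3.910 mol.
Mass of Al2O3 = 3.910 mol × 101.96 g/mol = 398.7 g.
This is the theoretical yield. Percent yield = 378 g / 398.7 g × 100% = 94.81%.

94.8 %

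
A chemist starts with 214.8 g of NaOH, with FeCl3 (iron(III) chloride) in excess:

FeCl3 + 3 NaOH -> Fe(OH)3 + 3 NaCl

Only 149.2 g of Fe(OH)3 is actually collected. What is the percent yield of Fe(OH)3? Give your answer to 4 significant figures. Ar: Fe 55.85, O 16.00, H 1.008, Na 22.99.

M(NaOH) = 22.99 + 16.00 + 1.008 = 39.998 g/mol.
M(Fe(OH)3) = 55.85 + 3(16.00) + 3(1.008) = 106.874 g/mol.
n(NaOH) = 214.80 g / 39.998 g/mol = 5.3703 mol.
From the equation the NaOH:Fe(OH)3 mole ratio is 3:1, so n(Fe(OH)3) = 5.3703 × 1/3 = 1.7901 mol.
Mass of Fe(OH)3 = 1.7901 mol × 106.874 g/mol = 191.31 g.
This is the theoretical yield. Percent yield = 149.2 g / 191.31 g × 100% = 77.987%.

77.99 %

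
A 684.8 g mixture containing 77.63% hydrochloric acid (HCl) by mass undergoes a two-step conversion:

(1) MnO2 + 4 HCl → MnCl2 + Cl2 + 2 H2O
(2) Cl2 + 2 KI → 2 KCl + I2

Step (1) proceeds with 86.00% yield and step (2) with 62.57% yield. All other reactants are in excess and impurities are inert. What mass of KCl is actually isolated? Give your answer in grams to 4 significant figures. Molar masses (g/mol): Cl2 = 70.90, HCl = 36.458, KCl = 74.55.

292.5 g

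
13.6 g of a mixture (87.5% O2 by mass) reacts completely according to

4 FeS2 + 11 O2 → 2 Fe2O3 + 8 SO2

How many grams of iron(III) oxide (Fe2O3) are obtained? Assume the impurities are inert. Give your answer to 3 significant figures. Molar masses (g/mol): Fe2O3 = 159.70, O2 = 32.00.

Mass of pure O2 = 13.6 g × 0.875 = 11.90 g.
n(O2) = 11.90 g / 32.00 g/mol = 0.3719 mol.
From the equation the O2:Fe2O3 mole ratio is 11:2, so n(Fe2O3) = 0.3719 × 2/11 = 0.06761 mol.
Mass of Fe2O3 = 0.06761 mol × 159.70 g/mol = 10.80 g.

10.8 g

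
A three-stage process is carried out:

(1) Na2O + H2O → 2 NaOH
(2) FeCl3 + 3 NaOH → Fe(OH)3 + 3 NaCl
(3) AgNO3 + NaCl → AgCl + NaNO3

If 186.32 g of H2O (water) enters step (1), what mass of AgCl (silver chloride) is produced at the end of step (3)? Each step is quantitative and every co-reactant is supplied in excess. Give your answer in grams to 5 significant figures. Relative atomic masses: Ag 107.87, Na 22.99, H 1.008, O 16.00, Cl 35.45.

2964.4 g

M(H2O) = 2(1.008) + 16.00 = 18.016 g/mol.
M(AgCl) = 107.87 + 35.45 = 143.32 g/mol.
n(H2O) = 186.32 / 18.016 = 10.3419 mol.
Reaction (1): H2O→NaOH ratio 1:2 ⇒ n(NaOH) = 20.6838 mol.
Reaction (2): NaOH→NaCl ratio 3:3 ⇒ n(NaCl) = 20.6838 mol.
Reaction (3): NaCl→AgCl ratio 1:1 ⇒ n(AgCl) = 20.6838 mol.
Mass of AgCl = 20.6838 × 143.32 = 2964.41 g.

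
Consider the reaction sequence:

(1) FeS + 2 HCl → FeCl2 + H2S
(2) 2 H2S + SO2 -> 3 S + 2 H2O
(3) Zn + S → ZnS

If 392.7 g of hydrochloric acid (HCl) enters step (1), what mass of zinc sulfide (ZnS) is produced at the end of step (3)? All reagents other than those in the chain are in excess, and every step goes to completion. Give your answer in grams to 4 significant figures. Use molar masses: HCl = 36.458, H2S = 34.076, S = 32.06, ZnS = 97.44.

n(HCl) = 392.7 / 36.458 = 10.771 mol.
Reaction (1): HCl→H2S ratio 2:1 ⇒ n(H2S) = 5.3856 mol.
Reaction (2): H2S→S ratio 2:3 ⇒ n(S) = 8.0785 mol.
Reaction (3): S→ZnS ratio 1:1 ⇒ n(ZnS) = 8.0785 mol.
Mass of ZnS = 8.0785 × 97.44 = 787.17 g.

787.2 g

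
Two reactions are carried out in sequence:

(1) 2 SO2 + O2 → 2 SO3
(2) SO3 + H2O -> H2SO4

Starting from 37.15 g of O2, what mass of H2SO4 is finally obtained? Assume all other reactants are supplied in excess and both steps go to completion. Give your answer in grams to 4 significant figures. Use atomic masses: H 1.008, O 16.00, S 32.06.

M(O2) = 2(16.00) = 32.00 g/mol.
M(H2SO4) = 2(1.008) + 32.06 + 4(16.00) = 98.076 g/mol.
n(O2) = 37.150 / 32.00 = 1.1609 mol.
Step 1 gives a 1:2 ratio of O2 to SO3, so n(SO3) = 2.3219 mol.
In step 2 the SO3:H2SO4 ratio is 1:1, so n(H2SO4) = 2.3219 mol.
Mass of H2SO4 = 2.3219 × 98.076 = 227.72 g.

227.7 g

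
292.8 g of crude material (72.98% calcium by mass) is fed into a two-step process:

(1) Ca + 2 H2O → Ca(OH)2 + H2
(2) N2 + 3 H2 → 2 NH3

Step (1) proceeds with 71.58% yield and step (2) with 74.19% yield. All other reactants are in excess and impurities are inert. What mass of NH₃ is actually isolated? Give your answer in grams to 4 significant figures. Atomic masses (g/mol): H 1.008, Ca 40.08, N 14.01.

Pure Ca = 292.8 × 0.7298 = 213.69 g.
M(Ca) = 40.08 g/mol.
M(NH3) = 14.01 + 3(1.008) = 17.034 g/mol.
n(Ca) = 213.69 / 40.08 = 5.3315 mol.
Step 1 (Ca:H2 = 1:1): theoretical n(H2) = 5.3315 mol; at 71.58% yield, n(H2) = 3.8163 mol.
Step 2 (H2:NH3 = 3:2): theoretical n(NH3) = 2.5442 mol, so theoretical mass = 2.5442 × 17.034 = 43.338 g.
At 74.19% yield, actual mass of NH3 = 43.338 × 0.7419 = 32.152 g.

32.15 g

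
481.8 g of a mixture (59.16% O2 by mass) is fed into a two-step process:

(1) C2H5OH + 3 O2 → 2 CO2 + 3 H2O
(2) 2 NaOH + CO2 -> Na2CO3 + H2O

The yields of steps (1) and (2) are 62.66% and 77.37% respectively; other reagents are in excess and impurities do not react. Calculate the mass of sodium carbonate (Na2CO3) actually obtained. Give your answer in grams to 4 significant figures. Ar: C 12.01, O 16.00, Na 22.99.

Pure O2 = 481.8 × 0.5916 = 285.03 g.
M(O2) = 2(16.00) = 32.00 g/mol.
M(Na2CO3) = 2(22.99) + 12.01 + 3(16.00) = 105.99 g/mol.
n(O2) = 285.03 / 32.00 = 8.9073 mol.
Step 1 (O2:CO2 = 3:2): theoretical n(CO2) = 5.9382 mol; at 62.66% yield, n(CO2) = 3.7209 mol.
Step 2 (CO2:Na2CO3 = 1:1): theoretical n(Na2CO3) = 3.7209 mol, so theoretical mass = 3.7209 × 105.99 = 394.37 g.
At 77.37% yield, actual mass of Na2CO3 = 394.37 × 0.7737 = 305.13 g.

305.1 g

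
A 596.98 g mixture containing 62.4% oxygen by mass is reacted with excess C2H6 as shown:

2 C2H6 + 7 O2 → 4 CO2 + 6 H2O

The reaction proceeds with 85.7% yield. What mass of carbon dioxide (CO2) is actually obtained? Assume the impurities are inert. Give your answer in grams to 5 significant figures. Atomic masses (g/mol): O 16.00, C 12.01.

Pure O2 available = 596.98 g × 0.624 = 372.516 g.
M(O2) = 2(16.00) = 32.00 g/mol.
M(CO2) = 12.01 + 2(16.00) = 44.01 g/mol.
n(O2) = 372.516 g / 32.00 g/mol = 11.6411 mol.
From the equation the O2:CO2 mole ratio is 7:4, so n(CO2) = 11.6411 × 4/7 = 6.65206 mol.
Mass of CO2 = 6.65206 mol × 44.01 g/mol = 292.757 g.
Actual mass collected = 292.757 g × 0.857 = 250.893 g.

250.89 g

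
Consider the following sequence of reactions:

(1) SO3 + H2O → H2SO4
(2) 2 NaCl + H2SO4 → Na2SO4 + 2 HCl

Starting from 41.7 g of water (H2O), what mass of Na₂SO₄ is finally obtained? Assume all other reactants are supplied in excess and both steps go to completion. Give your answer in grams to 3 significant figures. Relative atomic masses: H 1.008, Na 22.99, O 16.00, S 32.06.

329 g

M(H2O) = 2(1.008) + 16.00 = 18.016 g/mol.
M(Na2SO4) = 2(22.99) + 32.06 + 4(16.00) = 142.04 g/mol.
n(H2O) = 41.70 / 18.016 = 2.315 mol.
Step 1 gives a 1:1 ratio of H2O to H2SO4, so n(H2SO4) = 2.315 mol.
In step 2 the H2SO4:Na2SO4 ratio is 1:1, so n(Na2SO4) = 2.315 mol.
Mass of Na2SO4 = 2.315 × 142.04 = 328.8 g.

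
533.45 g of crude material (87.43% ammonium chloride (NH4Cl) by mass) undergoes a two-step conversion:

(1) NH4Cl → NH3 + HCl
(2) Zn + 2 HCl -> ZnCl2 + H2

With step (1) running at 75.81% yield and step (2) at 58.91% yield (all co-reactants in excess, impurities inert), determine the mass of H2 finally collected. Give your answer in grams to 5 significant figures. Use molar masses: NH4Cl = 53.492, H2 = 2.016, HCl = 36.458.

Pure NH4Cl = 533.45 × 0.8743 = 466.395 g.
n(NH4Cl) = 466.395 / 53.492 = 8.71897 mol.
Step 1 (NH4Cl:HCl = 1:1): theoretical n(HCl) = 8.71897 mol; at 75.81% yield, n(HCl) = 6.60985 mol.
Step 2 (HCl:H2 = 2:1): theoretical n(H2) = 3.30493 mol, so theoretical mass = 3.30493 × 2.016 = 6.66273 g.
At 58.91% yield, actual mass of H2 = 6.66273 × 0.5891 = 3.92502 g.

3.9250 g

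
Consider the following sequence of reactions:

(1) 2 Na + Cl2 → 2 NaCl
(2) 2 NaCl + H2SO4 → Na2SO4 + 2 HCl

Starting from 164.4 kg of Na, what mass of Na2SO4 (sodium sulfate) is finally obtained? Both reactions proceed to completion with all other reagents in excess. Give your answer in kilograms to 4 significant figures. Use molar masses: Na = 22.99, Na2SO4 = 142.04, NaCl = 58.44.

507.9 kg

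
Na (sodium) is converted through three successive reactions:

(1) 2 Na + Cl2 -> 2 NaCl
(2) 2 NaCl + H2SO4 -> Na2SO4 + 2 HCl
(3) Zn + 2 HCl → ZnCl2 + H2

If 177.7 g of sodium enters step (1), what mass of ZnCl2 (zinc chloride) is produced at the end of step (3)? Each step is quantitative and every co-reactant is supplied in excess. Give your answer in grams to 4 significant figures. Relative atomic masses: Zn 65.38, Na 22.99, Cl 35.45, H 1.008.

526.7 g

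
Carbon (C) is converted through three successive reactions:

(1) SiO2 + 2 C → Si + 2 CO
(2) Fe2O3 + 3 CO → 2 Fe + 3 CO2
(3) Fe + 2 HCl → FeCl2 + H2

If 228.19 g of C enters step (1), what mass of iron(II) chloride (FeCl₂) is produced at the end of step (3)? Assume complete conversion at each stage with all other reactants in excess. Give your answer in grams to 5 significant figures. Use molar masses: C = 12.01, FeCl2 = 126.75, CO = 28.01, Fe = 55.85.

1605.5 g

n(C) = 228.19 / 12.01 = 19.0000 mol.
Reaction (1): C→CO ratio 2:2 ⇒ n(CO) = 19.0000 mol.
Reaction (2): CO→Fe ratio 3:2 ⇒ n(Fe) = 12.6667 mol.
Reaction (3): Fe→FeCl2 ratio 1:1 ⇒ n(FeCl2) = 12.6667 mol.
Mass of FeCl2 = 12.6667 × 126.75 = 1605.50 g.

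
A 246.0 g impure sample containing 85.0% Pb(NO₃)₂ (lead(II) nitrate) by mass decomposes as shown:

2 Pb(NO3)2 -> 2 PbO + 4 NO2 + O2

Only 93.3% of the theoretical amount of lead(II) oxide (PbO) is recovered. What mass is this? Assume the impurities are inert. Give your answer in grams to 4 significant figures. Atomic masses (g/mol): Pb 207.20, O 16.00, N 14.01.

131.5 g

Pure Pb(NO3)2 available = 246.0 g × 0.850 = 209.10 g.
M(Pb(NO3)2) = 207.20 + 2(14.01) + 6(16.00) = 331.22 g/mol.
M(PbO) = 207.20 + 16.00 = 223.20 g/mol.
n(Pb(NO3)2) = 209.10 g / 331.22 g/mol = 0.63130 mol.
From the equation the Pb(NO3)2:PbO mole ratio is 2:2, so n(PbO) = 0.63130 × 2/2 = 0.63130 mol.
Mass of PbO = 0.63130 mol × 223.20 g/mol = 140.91 g.
Actual mass collected = 140.91 g × 0.933 = 131.47 g.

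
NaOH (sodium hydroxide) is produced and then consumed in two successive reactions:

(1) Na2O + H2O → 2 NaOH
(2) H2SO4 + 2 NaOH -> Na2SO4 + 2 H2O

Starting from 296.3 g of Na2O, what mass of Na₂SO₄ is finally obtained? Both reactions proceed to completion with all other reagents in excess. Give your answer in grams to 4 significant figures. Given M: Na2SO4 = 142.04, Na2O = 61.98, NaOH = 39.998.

679.0 g

n(Na2O) = 296.30 / 61.98 = 4.7806 mol.
Step 1 gives a 1:2 ratio of Na2O to NaOH, so n(NaOH) = 9.5611 mol.
In step 2 the NaOH:Na2SO4 ratio is 2:1, so n(Na2SO4) = 4.7806 mol.
Mass of Na2SO4 = 4.7806 × 142.04 = 679.03 g.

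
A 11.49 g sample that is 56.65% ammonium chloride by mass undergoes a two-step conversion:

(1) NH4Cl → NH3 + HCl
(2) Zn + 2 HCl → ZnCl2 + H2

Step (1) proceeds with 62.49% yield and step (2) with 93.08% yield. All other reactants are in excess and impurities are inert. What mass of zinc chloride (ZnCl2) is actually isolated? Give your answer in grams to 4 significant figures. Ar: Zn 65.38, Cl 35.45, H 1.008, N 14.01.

Pure NH4Cl = 11.49 × 0.5665 = 6.5091 g.
M(NH4Cl) = 14.01 + 4(1.008) + 35.45 = 53.492 g/mol.
M(ZnCl2) = 65.38 + 2(35.45) = 136.28 g/mol.
n(NH4Cl) = 6.5091 / 53.492 = 0.12168 mol.
Step 1 (NH4Cl:HCl = 1:1): theoretical n(HCl) = 0.12168 mol; at 62.49% yield, n(HCl) = 0.076040 mol.
Step 2 (HCl:ZnCl2 = 2:1): theoretical n(ZnCl2) = 0.038020 mol, so theoretical mass = 0.038020 × 136.28 = 5.1814 g.
At 93.08% yield, actual mass of ZnCl2 = 5.1814 × 0.9308 = 4.8228 g.

4.823 g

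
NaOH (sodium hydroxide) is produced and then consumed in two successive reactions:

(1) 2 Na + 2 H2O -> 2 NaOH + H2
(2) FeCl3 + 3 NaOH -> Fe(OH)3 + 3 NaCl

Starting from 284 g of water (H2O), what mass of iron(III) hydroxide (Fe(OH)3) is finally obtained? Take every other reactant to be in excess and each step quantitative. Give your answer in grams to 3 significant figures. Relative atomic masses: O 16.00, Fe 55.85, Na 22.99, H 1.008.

562 g

M(H2O) = 2(1.008) + 16.00 = 18.016 g/mol.
M(Fe(OH)3) = 55.85 + 3(16.00) + 3(1.008) = 106.874 g/mol.
n(H2O) = 284.0 / 18.016 = 15.76 mol.
Step 1 gives a 2:2 ratio of H2O to NaOH, so n(NaOH) = 15.76 mol.
In step 2 the NaOH:Fe(OH)3 ratio is 3:1, so n(Fe(OH)3) = 5.255 mol.
Mass of Fe(OH)3 = 5.255 × 106.874 = 561.6 g.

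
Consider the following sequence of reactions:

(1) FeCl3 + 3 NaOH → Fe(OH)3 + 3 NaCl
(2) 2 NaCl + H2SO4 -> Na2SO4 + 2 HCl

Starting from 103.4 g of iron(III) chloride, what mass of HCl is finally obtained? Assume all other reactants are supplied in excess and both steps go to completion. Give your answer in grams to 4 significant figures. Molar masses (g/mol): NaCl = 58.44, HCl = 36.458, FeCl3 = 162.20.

n(FeCl3) = 103.40 / 162.20 = 0.63748 mol.
Step 1 gives a 1:3 ratio of FeCl3 to NaCl, so n(NaCl) = 1.9125 mol.
In step 2 the NaCl:HCl ratio is 2:2, so n(HCl) = 1.9125 mol.
Mass of HCl = 1.9125 × 36.458 = 69.724 g.

69.72 g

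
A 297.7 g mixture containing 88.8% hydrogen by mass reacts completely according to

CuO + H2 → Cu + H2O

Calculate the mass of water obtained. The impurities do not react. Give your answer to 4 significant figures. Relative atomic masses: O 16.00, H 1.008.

Mass of pure H2 = 297.7 g × 0.888 = 264.36 g.
M(H2) = 2(1.008) = 2.016 g/mol.
M(H2O) = 2(1.008) + 16.00 = 18.016 g/mol.
n(H2) = 264.36 g / 2.016 g/mol = 131.13 mol.
From the equation the H2:H2O mole ratio is 1:1, so n(H2O) = 131.13 × 1/1 = 131.13 mol.
Mass of H2O = 131.13 mol × 18.016 g/mol = 2362.4 g.

2362 g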